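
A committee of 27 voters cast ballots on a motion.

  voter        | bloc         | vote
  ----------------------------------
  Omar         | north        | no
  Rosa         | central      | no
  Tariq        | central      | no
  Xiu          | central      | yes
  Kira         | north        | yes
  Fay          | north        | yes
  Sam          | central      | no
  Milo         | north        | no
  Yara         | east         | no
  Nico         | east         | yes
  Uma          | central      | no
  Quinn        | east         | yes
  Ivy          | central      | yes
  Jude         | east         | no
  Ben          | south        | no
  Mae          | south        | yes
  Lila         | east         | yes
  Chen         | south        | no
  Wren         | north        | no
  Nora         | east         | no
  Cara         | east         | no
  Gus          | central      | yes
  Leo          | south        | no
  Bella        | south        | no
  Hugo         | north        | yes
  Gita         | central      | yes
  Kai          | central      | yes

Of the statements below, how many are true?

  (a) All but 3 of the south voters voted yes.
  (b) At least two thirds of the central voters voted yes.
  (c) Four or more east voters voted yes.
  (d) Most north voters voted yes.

(a) south: |A| = 5, |A ∩ B| = 1; needs |A ∖ B| = 3 — false.
(b) central: |A| = 9, |A ∩ B| = 5; needs |A ∩ B| / |A| ≥ 2/3 — false.
(c) east: |A| = 7, |A ∩ B| = 3; needs |A ∩ B| ≥ 4 — false.
(d) north: |A| = 6, |A ∩ B| = 3; needs |A ∩ B| > |A ∖ B| — false.

0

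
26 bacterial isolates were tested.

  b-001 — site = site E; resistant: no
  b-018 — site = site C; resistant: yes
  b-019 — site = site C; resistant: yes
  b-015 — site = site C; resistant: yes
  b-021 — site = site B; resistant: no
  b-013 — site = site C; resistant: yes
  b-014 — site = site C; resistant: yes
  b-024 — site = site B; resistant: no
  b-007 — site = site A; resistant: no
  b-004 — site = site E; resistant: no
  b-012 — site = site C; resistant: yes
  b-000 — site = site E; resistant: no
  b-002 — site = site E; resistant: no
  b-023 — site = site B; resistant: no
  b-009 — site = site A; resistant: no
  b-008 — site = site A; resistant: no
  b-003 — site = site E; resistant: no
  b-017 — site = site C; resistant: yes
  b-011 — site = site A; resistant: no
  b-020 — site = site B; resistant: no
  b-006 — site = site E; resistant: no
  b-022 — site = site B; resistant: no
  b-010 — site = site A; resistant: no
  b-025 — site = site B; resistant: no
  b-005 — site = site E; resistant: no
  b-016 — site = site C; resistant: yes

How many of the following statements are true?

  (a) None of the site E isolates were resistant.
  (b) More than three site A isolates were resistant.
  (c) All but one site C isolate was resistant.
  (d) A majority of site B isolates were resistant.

(a) site E: |A| = 7, |A ∩ B| = 0; needs A ∩ B = ∅ (|A ∩ B| = 0) — true.
(b) site A: |A| = 5, |A ∩ B| = 0; needs |A ∩ B| > 3 — false.
(c) site C: |A| = 8, |A ∩ B| = 8; needs |A ∖ B| = 1 — false.
(d) site B: |A| = 6, |A ∩ B| = 0; needs |A ∩ B| > |A ∖ B| — false.

1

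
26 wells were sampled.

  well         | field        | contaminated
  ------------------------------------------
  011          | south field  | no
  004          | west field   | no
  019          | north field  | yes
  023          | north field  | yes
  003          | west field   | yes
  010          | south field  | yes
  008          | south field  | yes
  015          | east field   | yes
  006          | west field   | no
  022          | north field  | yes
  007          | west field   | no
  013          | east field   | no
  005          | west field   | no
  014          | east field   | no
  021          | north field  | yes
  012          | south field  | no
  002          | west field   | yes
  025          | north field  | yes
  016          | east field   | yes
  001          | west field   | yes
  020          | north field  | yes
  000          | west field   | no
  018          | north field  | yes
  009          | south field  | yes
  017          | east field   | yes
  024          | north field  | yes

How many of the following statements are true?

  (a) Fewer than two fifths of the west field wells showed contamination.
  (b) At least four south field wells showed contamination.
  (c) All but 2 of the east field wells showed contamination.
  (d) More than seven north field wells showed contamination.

(a) west field: |A| = 8, |A ∩ B| = 3; needs |A ∩ B| / |A| < 2/5 — true.
(b) south field: |A| = 5, |A ∩ B| = 3; needs |A ∩ B| ≥ 4 — false.
(c) east field: |A| = 5, |A ∩ B| = 3; needs |A ∖ B| = 2 — true.
(d) north field: |A| = 8, |A ∩ B| = 8; needs |A ∩ B| > 7 — true.

3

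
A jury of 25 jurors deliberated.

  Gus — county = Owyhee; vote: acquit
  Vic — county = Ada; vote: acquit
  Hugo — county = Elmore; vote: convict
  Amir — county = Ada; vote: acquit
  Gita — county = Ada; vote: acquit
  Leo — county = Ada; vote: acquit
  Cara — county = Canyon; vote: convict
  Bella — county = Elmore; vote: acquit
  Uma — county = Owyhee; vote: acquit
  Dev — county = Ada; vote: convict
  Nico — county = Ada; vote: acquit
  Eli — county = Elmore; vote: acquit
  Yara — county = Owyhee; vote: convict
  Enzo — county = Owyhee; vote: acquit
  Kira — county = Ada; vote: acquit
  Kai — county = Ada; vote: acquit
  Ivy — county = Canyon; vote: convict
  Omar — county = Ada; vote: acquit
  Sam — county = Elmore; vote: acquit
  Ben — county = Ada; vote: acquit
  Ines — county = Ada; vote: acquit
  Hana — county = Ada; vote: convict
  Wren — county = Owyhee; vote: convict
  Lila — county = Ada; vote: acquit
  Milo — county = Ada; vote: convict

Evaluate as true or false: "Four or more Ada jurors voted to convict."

'Four or more Ada jurors voted to convict' holds iff |A ∩ B| ≥ 4.
A (the restrictor) = {Vic, Amir, Gita, Leo, Dev, Nico, Kira, Kai, Omar, Ben, Ines, Hana, Lila, Milo}, |A| = 14.
A ∩ B = {Dev, Hana, Milo}, so |A ∩ B| = 3.
|A ∩ B| = 3, so the statement is false.

False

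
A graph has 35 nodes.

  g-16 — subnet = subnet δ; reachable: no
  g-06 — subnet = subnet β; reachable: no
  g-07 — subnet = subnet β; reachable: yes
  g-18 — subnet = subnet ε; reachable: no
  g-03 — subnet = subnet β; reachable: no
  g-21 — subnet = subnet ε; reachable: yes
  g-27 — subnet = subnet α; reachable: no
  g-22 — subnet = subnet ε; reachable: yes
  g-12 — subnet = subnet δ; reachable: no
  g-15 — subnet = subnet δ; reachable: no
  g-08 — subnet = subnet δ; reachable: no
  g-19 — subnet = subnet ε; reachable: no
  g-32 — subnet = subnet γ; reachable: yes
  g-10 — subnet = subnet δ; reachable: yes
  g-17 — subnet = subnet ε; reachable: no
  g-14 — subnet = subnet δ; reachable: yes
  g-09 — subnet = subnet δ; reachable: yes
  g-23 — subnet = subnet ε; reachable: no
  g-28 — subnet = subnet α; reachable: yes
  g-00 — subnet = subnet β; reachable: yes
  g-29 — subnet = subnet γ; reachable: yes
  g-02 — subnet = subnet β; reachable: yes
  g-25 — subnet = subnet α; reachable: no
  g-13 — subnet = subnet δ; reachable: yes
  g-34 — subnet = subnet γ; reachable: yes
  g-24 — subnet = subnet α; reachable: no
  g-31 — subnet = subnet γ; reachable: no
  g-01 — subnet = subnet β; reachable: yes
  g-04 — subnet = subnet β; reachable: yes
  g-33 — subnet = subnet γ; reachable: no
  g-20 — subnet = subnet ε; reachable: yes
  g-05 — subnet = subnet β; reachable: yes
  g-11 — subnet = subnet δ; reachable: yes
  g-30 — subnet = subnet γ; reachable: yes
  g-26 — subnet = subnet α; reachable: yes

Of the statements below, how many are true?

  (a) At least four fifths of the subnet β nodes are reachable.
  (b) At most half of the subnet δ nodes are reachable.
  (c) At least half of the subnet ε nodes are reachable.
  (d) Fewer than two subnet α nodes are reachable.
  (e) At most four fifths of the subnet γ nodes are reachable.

1

(a) subnet β: |A| = 8, |A ∩ B| = 6; needs |A ∩ B| / |A| ≥ 4/5 — false.
(b) subnet δ: |A| = 9, |A ∩ B| = 5; needs |A ∩ B| ≤ |A ∖ B| — false.
(c) subnet ε: |A| = 7, |A ∩ B| = 3; needs |A ∩ B| ≥ |A ∖ B| — false.
(d) subnet α: |A| = 5, |A ∩ B| = 2; needs |A ∩ B| < 2 — false.
(e) subnet γ: |A| = 6, |A ∩ B| = 4; needs |A ∩ B| / |A| ≤ 4/5 — true.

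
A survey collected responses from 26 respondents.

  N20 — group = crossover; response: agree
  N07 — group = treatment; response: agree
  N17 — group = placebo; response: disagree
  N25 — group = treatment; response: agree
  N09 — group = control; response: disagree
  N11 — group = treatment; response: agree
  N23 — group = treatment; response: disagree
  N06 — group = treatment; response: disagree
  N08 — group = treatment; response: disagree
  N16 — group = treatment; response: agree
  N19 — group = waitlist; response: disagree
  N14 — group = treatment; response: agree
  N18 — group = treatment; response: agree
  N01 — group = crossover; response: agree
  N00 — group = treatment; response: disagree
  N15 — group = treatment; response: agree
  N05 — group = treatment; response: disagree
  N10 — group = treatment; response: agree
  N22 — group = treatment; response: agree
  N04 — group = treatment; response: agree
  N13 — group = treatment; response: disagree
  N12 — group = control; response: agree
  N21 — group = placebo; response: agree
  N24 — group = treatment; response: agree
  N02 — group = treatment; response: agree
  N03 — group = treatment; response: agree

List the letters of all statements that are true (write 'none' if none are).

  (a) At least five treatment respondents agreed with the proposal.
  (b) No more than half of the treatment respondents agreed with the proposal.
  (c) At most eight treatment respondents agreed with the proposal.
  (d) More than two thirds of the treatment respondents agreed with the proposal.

|A| = 19, |A ∩ B| = 13, |A ∖ B| = 6.
(a) |A ∩ B| ≥ 5: holds.
(b) |A ∩ B| ≤ |A ∖ B|: fails.
(c) |A ∩ B| ≤ 8: fails.
(d) |A ∩ B| / |A| > 2/3: holds.

(a), (d)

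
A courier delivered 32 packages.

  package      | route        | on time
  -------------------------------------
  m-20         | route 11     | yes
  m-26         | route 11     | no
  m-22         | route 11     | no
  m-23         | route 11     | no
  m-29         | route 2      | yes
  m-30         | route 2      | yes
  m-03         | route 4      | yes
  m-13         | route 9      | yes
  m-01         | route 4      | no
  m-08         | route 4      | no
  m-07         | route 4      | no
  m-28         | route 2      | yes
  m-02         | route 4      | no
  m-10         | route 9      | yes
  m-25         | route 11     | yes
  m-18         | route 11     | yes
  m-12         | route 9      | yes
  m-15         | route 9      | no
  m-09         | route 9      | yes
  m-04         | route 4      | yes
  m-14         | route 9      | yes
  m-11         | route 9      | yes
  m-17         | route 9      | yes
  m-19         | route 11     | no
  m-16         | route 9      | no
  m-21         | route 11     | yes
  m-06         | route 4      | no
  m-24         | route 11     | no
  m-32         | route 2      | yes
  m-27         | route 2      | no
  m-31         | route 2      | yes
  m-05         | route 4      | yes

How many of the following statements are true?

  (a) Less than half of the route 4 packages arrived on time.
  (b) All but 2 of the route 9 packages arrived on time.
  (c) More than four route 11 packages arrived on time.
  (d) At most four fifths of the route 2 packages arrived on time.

2

(a) route 4: |A| = 8, |A ∩ B| = 3; needs |A ∩ B| < |A ∖ B| — true.
(b) route 9: |A| = 9, |A ∩ B| = 7; needs |A ∖ B| = 2 — true.
(c) route 11: |A| = 9, |A ∩ B| = 4; needs |A ∩ B| > 4 — false.
(d) route 2: |A| = 6, |A ∩ B| = 5; needs |A ∩ B| / |A| ≤ 4/5 — false.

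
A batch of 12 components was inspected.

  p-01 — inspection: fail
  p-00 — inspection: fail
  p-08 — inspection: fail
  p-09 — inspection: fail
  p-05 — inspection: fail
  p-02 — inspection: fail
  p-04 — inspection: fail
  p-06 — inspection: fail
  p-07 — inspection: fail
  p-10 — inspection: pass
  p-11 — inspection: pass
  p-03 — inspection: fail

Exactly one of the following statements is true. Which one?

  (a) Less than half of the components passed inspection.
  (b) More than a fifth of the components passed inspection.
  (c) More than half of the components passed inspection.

|A| = 12, |A ∩ B| = 2, |A ∖ B| = 10.
(a) requires |A ∩ B| < |A ∖ B|: true.
(b) requires |A ∩ B| / |A| > 1/5: false.
(c) requires |A ∩ B| > |A ∖ B|: false.

(a)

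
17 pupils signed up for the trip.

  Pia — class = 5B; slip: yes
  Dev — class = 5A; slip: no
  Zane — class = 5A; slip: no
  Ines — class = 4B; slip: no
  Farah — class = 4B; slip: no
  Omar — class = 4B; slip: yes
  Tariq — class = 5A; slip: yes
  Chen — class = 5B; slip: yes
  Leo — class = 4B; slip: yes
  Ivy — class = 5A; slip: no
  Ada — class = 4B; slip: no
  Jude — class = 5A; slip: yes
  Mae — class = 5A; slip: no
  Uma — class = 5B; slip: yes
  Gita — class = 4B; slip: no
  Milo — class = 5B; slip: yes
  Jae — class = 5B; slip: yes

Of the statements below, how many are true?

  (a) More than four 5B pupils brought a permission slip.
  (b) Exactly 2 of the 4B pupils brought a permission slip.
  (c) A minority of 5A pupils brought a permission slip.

(a) 5B: |A| = 5, |A ∩ B| = 5; needs |A ∩ B| > 4 — true.
(b) 4B: |A| = 6, |A ∩ B| = 2; needs |A ∩ B| = 2 — true.
(c) 5A: |A| = 6, |A ∩ B| = 2; needs |A ∩ B| < |A ∖ B| — true.

3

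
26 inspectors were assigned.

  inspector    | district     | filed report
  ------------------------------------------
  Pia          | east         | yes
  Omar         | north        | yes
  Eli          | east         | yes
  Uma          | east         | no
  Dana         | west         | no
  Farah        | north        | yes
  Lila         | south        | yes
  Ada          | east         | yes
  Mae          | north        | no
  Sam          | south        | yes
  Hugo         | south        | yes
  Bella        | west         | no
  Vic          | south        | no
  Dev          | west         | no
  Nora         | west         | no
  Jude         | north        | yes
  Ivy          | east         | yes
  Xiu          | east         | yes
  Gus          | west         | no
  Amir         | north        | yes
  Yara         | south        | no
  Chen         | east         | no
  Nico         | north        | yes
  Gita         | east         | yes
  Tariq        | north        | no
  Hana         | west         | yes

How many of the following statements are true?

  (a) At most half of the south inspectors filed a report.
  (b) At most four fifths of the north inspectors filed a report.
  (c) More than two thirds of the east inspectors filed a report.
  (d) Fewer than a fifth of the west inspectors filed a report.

3

(a) south: |A| = 5, |A ∩ B| = 3; needs |A ∩ B| ≤ |A ∖ B| — false.
(b) north: |A| = 7, |A ∩ B| = 5; needs |A ∩ B| / |A| ≤ 4/5 — true.
(c) east: |A| = 8, |A ∩ B| = 6; needs |A ∩ B| / |A| > 2/3 — true.
(d) west: |A| = 6, |A ∩ B| = 1; needs |A ∩ B| / |A| < 1/5 — true.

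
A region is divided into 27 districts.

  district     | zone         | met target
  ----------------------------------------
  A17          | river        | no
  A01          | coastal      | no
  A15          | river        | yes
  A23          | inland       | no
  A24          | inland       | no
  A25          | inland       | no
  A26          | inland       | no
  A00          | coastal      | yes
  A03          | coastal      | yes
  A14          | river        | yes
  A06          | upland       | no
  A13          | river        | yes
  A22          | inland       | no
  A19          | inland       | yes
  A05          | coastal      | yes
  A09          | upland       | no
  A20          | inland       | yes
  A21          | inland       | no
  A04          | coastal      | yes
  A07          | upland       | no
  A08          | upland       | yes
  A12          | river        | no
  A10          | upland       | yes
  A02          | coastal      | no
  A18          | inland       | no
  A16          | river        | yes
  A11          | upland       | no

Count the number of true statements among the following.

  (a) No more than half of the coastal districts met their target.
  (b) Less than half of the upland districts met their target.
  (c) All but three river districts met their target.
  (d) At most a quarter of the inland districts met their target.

(a) coastal: |A| = 6, |A ∩ B| = 4; needs |A ∩ B| ≤ |A ∖ B| — false.
(b) upland: |A| = 6, |A ∩ B| = 2; needs |A ∩ B| < |A ∖ B| — true.
(c) river: |A| = 6, |A ∩ B| = 4; needs |A ∖ B| = 3 — false.
(d) inland: |A| = 9, |A ∩ B| = 2; needs |A ∩ B| / |A| ≤ 1/4 — true.

2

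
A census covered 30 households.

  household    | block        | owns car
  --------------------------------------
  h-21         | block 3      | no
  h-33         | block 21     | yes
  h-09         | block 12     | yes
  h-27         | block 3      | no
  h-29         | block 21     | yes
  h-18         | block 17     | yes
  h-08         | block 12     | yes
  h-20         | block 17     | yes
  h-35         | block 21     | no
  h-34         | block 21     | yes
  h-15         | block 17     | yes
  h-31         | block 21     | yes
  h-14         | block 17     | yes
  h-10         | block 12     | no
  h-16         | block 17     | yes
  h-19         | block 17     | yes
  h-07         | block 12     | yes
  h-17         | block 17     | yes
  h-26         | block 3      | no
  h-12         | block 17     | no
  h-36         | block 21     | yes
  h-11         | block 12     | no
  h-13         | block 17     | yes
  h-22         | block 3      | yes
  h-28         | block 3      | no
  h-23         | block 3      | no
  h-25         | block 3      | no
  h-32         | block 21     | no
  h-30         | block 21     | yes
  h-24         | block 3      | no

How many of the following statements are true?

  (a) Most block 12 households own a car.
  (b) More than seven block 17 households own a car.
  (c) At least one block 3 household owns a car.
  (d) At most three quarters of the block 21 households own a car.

4

(a) block 12: |A| = 5, |A ∩ B| = 3; needs |A ∩ B| > |A ∖ B| — true.
(b) block 17: |A| = 9, |A ∩ B| = 8; needs |A ∩ B| > 7 — true.
(c) block 3: |A| = 8, |A ∩ B| = 1; needs A ∩ B ≠ ∅ (|A ∩ B| ≥ 1) — true.
(d) block 21: |A| = 8, |A ∩ B| = 6; needs |A ∩ B| / |A| ≤ 3/4 — true.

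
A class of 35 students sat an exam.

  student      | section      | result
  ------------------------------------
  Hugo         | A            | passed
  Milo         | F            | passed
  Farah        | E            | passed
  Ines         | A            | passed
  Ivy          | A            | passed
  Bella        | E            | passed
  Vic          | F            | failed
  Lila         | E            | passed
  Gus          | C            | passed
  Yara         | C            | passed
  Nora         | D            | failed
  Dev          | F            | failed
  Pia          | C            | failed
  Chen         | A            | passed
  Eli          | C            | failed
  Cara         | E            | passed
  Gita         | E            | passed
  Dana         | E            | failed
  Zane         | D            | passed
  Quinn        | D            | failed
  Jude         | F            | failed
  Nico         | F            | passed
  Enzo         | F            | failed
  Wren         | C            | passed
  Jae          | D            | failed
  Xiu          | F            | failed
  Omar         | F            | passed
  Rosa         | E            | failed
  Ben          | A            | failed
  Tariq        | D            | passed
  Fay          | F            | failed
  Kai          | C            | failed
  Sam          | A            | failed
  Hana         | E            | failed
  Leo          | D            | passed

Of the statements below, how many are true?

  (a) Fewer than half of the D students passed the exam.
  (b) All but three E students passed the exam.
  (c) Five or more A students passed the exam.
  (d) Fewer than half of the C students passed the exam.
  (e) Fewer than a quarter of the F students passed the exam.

(a) D: |A| = 6, |A ∩ B| = 3; needs |A ∩ B| < |A ∖ B| — false.
(b) E: |A| = 8, |A ∩ B| = 5; needs |A ∖ B| = 3 — true.
(c) A: |A| = 6, |A ∩ B| = 4; needs |A ∩ B| ≥ 5 — false.
(d) C: |A| = 6, |A ∩ B| = 3; needs |A ∩ B| < |A ∖ B| — false.
(e) F: |A| = 9, |A ∩ B| = 3; needs |A ∩ B| / |A| < 1/4 — false.

1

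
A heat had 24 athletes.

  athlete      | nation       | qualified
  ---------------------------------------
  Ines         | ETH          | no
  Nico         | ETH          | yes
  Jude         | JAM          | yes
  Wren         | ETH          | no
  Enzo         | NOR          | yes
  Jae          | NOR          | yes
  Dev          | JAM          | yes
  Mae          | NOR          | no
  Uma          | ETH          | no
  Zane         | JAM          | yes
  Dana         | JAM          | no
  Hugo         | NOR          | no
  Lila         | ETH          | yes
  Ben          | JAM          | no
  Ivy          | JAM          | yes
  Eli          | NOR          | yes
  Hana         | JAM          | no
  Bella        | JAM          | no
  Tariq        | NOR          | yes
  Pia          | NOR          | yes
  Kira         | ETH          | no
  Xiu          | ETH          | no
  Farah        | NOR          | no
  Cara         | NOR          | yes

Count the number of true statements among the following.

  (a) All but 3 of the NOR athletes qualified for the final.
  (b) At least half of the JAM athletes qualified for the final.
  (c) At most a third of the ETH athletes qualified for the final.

3

(a) NOR: |A| = 9, |A ∩ B| = 6; needs |A ∖ B| = 3 — true.
(b) JAM: |A| = 8, |A ∩ B| = 4; needs |A ∩ B| ≥ |A ∖ B| — true.
(c) ETH: |A| = 7, |A ∩ B| = 2; needs |A ∩ B| / |A| ≤ 1/3 — true.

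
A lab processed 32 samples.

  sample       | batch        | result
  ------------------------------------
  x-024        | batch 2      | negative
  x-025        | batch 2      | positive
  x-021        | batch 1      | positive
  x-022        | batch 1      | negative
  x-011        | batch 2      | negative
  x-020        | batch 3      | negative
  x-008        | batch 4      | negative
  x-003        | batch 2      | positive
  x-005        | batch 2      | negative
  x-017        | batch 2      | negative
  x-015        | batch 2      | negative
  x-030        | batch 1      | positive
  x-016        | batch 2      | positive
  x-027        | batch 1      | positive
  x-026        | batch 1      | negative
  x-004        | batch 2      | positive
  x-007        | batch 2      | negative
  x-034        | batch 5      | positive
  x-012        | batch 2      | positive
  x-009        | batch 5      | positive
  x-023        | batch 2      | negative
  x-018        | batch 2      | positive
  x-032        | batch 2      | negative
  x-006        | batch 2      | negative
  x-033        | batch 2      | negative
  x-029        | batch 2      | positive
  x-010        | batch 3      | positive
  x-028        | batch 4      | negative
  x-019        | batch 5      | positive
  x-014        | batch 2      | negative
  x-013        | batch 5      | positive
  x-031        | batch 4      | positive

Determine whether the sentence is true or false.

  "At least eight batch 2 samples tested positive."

Truth condition: |A ∩ B| ≥ 8.
|A| = 18, |A ∩ B| = 7, |A ∖ B| = 11.
|A ∩ B| = 7, so the statement is false.

False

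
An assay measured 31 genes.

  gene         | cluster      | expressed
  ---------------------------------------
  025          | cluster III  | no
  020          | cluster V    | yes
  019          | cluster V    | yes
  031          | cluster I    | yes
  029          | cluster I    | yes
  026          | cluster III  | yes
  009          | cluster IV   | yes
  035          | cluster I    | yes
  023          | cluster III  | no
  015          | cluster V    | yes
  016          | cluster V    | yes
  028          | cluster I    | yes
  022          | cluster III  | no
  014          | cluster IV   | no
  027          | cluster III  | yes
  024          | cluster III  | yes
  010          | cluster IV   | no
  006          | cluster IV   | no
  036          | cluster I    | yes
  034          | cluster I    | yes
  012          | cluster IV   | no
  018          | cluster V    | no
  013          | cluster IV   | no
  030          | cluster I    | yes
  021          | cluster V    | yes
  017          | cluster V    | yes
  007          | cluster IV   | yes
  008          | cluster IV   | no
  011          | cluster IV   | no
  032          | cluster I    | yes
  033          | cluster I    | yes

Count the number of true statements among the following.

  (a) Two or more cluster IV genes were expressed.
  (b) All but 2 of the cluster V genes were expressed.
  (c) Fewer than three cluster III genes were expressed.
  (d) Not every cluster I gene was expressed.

(a) cluster IV: |A| = 9, |A ∩ B| = 2; needs |A ∩ B| ≥ 2 — true.
(b) cluster V: |A| = 7, |A ∩ B| = 6; needs |A ∖ B| = 2 — false.
(c) cluster III: |A| = 6, |A ∩ B| = 3; needs |A ∩ B| < 3 — false.
(d) cluster I: |A| = 9, |A ∩ B| = 9; needs A ⊄ B (|A ∖ B| ≥ 1) — false.

1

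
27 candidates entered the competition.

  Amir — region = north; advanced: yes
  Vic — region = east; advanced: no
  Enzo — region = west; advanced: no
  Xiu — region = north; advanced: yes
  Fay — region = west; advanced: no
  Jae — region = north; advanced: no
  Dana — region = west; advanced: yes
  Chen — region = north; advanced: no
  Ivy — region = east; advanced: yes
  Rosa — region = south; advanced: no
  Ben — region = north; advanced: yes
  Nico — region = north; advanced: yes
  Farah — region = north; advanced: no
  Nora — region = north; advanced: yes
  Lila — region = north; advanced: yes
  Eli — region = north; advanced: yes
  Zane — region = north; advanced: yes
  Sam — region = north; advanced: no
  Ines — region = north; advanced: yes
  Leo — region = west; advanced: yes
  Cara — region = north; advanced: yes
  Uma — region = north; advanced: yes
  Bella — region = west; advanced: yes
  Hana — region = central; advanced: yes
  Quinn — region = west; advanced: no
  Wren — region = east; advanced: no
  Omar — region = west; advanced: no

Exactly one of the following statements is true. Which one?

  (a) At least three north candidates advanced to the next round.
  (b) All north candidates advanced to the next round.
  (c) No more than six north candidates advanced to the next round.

(a)

|A| = 15, |A ∩ B| = 11, |A ∖ B| = 4.
(a) requires |A ∩ B| ≥ 3: true.
(b) requires A ⊆ B, i.e. every element of A is in B (|A ∖ B| = 0): false.
(c) requires |A ∩ B| ≤ 6: false.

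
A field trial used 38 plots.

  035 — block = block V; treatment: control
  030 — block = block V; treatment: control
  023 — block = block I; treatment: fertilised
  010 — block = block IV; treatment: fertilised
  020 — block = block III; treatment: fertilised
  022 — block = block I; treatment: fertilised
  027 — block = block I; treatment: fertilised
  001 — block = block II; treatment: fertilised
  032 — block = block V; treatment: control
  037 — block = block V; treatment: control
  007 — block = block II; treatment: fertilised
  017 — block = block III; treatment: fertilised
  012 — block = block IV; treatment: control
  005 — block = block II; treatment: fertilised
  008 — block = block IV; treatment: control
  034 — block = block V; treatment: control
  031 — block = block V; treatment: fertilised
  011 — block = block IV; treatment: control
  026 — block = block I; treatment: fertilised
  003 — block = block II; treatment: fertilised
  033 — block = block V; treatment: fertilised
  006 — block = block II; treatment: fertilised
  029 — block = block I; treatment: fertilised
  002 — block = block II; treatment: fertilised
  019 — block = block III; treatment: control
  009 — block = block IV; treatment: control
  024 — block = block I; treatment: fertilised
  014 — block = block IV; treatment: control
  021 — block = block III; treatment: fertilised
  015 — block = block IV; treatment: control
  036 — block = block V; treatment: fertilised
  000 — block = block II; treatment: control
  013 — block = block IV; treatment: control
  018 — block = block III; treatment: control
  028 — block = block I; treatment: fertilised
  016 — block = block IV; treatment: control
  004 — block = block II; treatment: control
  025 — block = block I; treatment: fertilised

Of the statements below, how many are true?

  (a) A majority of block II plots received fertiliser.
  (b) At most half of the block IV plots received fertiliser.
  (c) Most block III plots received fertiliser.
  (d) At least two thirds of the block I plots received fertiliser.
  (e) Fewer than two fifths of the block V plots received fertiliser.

5

(a) block II: |A| = 8, |A ∩ B| = 6; needs |A ∩ B| > |A ∖ B| — true.
(b) block IV: |A| = 9, |A ∩ B| = 1; needs |A ∩ B| ≤ |A ∖ B| — true.
(c) block III: |A| = 5, |A ∩ B| = 3; needs |A ∩ B| > |A ∖ B| — true.
(d) block I: |A| = 8, |A ∩ B| = 8; needs |A ∩ B| / |A| ≥ 2/3 — true.
(e) block V: |A| = 8, |A ∩ B| = 3; needs |A ∩ B| / |A| < 2/5 — true.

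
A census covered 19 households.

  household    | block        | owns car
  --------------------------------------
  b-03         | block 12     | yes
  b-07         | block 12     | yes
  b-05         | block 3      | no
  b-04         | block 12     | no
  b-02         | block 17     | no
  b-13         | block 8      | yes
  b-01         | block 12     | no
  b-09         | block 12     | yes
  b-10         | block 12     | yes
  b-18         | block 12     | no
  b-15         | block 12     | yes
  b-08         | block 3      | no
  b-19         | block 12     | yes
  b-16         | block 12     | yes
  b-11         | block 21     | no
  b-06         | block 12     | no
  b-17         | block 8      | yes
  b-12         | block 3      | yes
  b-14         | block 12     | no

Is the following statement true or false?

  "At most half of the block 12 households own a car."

False

The determiner here denotes the relation: |A ∩ B| ≤ |A ∖ B|.
A (the restrictor) = {b-03, b-07, b-04, b-01, b-09, b-10, b-18, b-15, b-19, b-16, b-06, b-14}, |A| = 12.
A ∩ B = {b-03, b-07, b-09, b-10, b-15, b-19, b-16}, so |A ∩ B| = 7.
A ∖ B = {b-04, b-01, b-18, b-06, b-14}, so |A ∖ B| = 5.
7 > 5, so the statement is false.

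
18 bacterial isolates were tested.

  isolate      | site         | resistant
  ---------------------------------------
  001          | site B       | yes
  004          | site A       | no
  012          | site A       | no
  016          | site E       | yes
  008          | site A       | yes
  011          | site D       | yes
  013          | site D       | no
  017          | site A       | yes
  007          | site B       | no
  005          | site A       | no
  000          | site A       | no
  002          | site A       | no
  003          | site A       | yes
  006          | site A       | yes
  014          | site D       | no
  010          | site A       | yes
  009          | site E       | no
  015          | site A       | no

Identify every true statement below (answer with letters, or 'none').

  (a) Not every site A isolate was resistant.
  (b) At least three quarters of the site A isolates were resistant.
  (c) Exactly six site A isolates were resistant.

(a)

|A| = 11, |A ∩ B| = 5, |A ∖ B| = 6.
(a) A ⊄ B (|A ∖ B| ≥ 1): holds.
(b) |A ∩ B| / |A| ≥ 3/4: fails.
(c) |A ∩ B| = 6: fails.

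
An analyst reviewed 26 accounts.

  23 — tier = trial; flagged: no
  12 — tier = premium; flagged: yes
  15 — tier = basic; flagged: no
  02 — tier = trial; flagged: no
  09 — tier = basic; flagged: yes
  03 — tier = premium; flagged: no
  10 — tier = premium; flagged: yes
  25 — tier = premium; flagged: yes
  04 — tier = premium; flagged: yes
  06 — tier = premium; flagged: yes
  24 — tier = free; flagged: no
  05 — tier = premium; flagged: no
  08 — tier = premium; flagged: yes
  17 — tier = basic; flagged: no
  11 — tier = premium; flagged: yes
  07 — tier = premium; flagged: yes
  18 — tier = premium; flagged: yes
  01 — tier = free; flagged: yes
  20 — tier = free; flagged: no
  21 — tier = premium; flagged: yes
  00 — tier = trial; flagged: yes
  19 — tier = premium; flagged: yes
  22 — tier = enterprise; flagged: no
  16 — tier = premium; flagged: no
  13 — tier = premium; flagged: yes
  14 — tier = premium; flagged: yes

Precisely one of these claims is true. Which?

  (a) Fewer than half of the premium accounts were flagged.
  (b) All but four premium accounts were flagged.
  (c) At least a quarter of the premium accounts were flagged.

(c)

|A| = 16, |A ∩ B| = 13, |A ∖ B| = 3.
(a) requires |A ∩ B| < |A ∖ B|: false.
(b) requires |A ∖ B| = 4: false.
(c) requires |A ∩ B| / |A| ≥ 1/4: true.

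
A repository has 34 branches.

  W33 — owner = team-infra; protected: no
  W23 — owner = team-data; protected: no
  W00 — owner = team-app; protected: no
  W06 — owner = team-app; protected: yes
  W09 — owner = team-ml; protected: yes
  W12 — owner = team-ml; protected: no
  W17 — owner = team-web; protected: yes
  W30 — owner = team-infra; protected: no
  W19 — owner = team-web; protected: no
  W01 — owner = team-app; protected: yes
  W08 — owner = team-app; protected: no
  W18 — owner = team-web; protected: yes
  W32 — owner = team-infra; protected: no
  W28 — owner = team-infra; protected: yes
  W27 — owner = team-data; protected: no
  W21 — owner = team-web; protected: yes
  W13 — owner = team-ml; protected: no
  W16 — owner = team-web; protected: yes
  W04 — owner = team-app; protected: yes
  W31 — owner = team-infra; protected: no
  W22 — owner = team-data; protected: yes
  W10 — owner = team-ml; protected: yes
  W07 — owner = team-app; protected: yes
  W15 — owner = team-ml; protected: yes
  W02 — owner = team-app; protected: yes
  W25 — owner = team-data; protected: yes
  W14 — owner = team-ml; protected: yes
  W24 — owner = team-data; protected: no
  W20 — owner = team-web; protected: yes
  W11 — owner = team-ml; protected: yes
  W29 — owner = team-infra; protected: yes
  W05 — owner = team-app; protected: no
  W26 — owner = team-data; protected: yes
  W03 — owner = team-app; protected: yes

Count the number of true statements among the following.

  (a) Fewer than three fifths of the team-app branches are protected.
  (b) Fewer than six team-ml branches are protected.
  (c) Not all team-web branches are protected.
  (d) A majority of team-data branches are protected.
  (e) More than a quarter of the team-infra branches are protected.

3

(a) team-app: |A| = 9, |A ∩ B| = 6; needs |A ∩ B| / |A| < 3/5 — false.
(b) team-ml: |A| = 7, |A ∩ B| = 5; needs |A ∩ B| < 6 — true.
(c) team-web: |A| = 6, |A ∩ B| = 5; needs A ⊄ B (|A ∖ B| ≥ 1) — true.
(d) team-data: |A| = 6, |A ∩ B| = 3; needs |A ∩ B| > |A ∖ B| — false.
(e) team-infra: |A| = 6, |A ∩ B| = 2; needs |A ∩ B| / |A| > 1/4 — true.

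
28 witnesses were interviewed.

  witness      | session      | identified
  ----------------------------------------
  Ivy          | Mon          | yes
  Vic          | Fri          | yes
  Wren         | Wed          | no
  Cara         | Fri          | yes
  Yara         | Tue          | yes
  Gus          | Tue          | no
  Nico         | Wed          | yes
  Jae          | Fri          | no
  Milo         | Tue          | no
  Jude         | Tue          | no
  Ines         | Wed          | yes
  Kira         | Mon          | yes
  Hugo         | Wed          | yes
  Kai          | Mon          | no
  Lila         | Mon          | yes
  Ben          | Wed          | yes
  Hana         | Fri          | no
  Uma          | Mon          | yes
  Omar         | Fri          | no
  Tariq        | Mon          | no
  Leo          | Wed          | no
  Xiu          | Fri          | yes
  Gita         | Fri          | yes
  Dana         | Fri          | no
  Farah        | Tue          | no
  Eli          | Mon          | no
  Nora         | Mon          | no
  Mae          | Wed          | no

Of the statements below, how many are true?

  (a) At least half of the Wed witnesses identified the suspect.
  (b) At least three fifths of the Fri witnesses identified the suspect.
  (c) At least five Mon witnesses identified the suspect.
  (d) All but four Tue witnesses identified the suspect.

(a) Wed: |A| = 7, |A ∩ B| = 4; needs |A ∩ B| ≥ |A ∖ B| — true.
(b) Fri: |A| = 8, |A ∩ B| = 4; needs |A ∩ B| / |A| ≥ 3/5 — false.
(c) Mon: |A| = 8, |A ∩ B| = 4; needs |A ∩ B| ≥ 5 — false.
(d) Tue: |A| = 5, |A ∩ B| = 1; needs |A ∖ B| = 4 — true.

2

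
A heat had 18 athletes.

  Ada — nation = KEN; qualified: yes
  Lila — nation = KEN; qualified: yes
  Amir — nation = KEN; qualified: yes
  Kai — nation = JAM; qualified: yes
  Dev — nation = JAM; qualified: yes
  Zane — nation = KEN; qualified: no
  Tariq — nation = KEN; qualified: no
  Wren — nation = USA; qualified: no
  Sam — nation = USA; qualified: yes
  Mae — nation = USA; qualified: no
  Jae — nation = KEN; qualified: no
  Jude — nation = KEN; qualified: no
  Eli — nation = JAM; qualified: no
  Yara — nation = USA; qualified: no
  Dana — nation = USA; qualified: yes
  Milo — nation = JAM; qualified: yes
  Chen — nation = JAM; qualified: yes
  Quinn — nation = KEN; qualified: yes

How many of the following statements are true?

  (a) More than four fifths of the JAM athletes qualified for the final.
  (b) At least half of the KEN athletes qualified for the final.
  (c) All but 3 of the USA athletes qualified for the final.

2

(a) JAM: |A| = 5, |A ∩ B| = 4; needs |A ∩ B| / |A| > 4/5 — false.
(b) KEN: |A| = 8, |A ∩ B| = 4; needs |A ∩ B| ≥ |A ∖ B| — true.
(c) USA: |A| = 5, |A ∩ B| = 2; needs |A ∖ B| = 3 — true.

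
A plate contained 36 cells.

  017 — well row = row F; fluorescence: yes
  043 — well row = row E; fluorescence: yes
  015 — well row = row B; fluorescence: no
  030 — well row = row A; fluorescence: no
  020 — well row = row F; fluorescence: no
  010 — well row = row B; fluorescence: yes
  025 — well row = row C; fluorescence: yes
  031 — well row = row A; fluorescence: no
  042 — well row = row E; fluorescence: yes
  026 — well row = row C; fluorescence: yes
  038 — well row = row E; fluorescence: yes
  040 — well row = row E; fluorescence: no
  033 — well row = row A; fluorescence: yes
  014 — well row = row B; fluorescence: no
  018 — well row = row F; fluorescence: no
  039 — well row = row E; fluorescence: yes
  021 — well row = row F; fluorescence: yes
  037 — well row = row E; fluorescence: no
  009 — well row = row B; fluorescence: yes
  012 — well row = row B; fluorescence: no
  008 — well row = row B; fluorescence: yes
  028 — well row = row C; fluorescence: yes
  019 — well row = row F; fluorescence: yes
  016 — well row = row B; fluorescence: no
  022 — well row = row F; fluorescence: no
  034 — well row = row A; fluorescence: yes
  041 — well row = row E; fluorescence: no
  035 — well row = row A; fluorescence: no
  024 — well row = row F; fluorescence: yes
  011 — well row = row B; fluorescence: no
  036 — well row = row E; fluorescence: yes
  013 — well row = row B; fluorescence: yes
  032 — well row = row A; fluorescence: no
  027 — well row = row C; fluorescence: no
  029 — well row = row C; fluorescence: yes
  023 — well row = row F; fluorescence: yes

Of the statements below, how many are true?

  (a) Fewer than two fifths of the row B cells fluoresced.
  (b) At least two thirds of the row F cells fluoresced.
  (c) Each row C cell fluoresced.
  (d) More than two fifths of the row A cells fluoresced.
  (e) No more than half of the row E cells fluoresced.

0

(a) row B: |A| = 9, |A ∩ B| = 4; needs |A ∩ B| / |A| < 2/5 — false.
(b) row F: |A| = 8, |A ∩ B| = 5; needs |A ∩ B| / |A| ≥ 2/3 — false.
(c) row C: |A| = 5, |A ∩ B| = 4; needs A ⊆ B, i.e. every element of A is in B (|A ∖ B| = 0) — false.
(d) row A: |A| = 6, |A ∩ B| = 2; needs |A ∩ B| / |A| > 2/5 — false.
(e) row E: |A| = 8, |A ∩ B| = 5; needs |A ∩ B| ≤ |A ∖ B| — false.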